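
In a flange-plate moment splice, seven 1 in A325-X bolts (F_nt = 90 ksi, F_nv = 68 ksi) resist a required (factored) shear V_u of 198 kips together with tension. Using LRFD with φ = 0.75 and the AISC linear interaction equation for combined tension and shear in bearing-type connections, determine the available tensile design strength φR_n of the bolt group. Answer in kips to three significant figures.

220 kips

A_b = π·1²/4 = 0.7854 in²; f_rv = 198 / (7 × 0.7854) = 36.01 ksi.
F'_nt = 1.3 F_nt − (F_nt / φF_nv) f_rv = 1.3·90 − (90/(0.75·68))·36.01 = 53.45 ksi, capped at F_nt → F'_nt = 53.45 ksi.
R_n = F'_nt · A_b · n = 53.45 × 0.7854 × 7 = 293.8 kips.
Design strength φR_n = 0.75 × 293.8 = 220 kips.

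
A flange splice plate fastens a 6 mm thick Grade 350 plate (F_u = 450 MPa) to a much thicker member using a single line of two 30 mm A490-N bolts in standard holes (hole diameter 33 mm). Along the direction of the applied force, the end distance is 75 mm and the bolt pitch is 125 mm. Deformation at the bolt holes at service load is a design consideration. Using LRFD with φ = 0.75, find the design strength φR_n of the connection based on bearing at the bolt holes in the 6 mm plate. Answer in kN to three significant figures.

288 kN

Per bolt r_n = 1.2 l_c t F_u ≤ 2.4 d t F_u; upper limit = 2.4 × 30 × 6 × 450 / 1000 = 194.4 kN.
Edge bolt: l_c = 75 − 33/2 = 58.5 mm → 1.2 × 58.5 × 6 × 450 / 1000 = 189.5 → r_n = 189.5 kN.
Interior bolts: l_c = 125 − 33 = 92 mm → 1.2 × 92 × 6 × 450 / 1000 = 298.1 → r_n = 194.4 kN.
R_n = 1 × 189.5 + 1 × 194.4 = 383.9 kN.
Design strength φR_n = 0.75 × 383.9 = 288 kN.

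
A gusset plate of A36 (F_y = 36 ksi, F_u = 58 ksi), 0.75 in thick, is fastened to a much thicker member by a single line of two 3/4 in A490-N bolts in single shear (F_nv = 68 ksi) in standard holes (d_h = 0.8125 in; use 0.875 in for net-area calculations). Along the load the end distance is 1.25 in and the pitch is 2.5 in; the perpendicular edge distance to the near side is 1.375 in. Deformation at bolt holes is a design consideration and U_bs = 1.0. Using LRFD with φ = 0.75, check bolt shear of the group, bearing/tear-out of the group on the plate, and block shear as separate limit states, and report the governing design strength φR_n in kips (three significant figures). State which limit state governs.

45.1 kips (bolt shear governs)

Bolt shear: A_b = π·0.75²/4 = 0.4418 in²; R_n = 68 × 0.4418 × 2 × 1 = 60.08 kips → 0.75 × 60.08 = 45.1 kips.
Bearing: edge l_c = 0.8438, r_n = 44.04 kips; interior l_c = 1.688, r_n = 78.3 kips; R_n = 44.04 + 1·78.3 = 122.3 kips → 91.8 kips.
Block shear: A_gv = 2.812, A_nv = 1.828, A_nt = 0.7031 in²; R_n = min(0.6F_uA_nv, 0.6F_yA_gv) + U_bs·F_u·A_nt = 101.5 kips → 76.1 kips.
Bolt shear governs: 45.1 kips.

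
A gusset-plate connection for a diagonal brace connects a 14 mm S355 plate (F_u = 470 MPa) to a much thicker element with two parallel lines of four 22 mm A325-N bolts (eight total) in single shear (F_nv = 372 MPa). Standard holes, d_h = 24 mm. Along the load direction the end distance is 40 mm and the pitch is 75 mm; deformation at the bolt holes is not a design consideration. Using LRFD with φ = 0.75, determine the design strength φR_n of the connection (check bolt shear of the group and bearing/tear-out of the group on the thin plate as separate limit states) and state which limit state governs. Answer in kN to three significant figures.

848 kN (bolt shear governs)

Bolt shear: A_b = π·22²/4 = 380.1 mm²; R_n = 372 × 380.1 × 8 × 1 / 1000 = 1131 kN → 0.75 × 1131 = 848 kN.
Bearing (1.5 l_c t F_u ≤ 3.0 d t F_u): upper limit = 3.0·22·14·470 / 1000 = 434.3 kN.
  Edge l_c = 40 − 24/2 = 28 → r_n = 276.4 kN; interior l_c = 75 − 24 = 51 → r_n = 434.3 kN.
  R_n,bearing = 2·276.4 + 6·434.3 = 3158 kN → 0.75 × 3158 = 2370 kN.
Bolt shear governs: 848 kN.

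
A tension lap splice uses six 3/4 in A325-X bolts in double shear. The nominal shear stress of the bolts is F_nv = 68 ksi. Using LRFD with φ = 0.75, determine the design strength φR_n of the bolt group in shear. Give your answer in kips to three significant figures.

A_b = π × 0.75² / 4 = 0.4418 in².
R_n = F_nv · A_b · n · n_s = 68 × 0.4418 × 6 × 2 = 360.5 kips.
Design strength φR_n = 0.75 × 360.5 = 270 kips.

270 kips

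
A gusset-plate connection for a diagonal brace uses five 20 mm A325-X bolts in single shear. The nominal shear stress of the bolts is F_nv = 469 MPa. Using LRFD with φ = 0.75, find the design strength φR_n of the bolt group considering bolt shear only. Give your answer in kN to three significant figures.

553 kN

A_b = π × 20² / 4 = 314.2 mm².
R_n = F_nv · A_b · n · n_s = 469 × 314.2 × 5 × 1 / 1000 = 736.7 kN.
Design strength φR_n = 0.75 × 736.7 = 553 kN.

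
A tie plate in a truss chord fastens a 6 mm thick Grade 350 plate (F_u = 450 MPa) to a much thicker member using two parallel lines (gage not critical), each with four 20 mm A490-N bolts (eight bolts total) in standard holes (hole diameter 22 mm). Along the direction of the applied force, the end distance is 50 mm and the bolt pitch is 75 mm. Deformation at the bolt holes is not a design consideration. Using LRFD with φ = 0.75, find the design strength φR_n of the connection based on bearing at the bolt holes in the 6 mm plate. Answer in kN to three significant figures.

Per bolt r_n = 1.5 l_c t F_u ≤ 3.0 d t F_u; upper limit = 3.0 × 20 × 6 × 450 / 1000 = 162 kN.
Edge bolt: l_c = 50 − 22/2 = 39 mm → 1.5 × 39 × 6 × 450 / 1000 = 158 → r_n = 158 kN.
Interior bolts: l_c = 75 − 22 = 53 mm → 1.5 × 53 × 6 × 450 / 1000 = 214.7 → r_n = 162 kN.
R_n = 2 × 158 + 6 × 162 = 1288 kN.
Design strength φR_n = 0.75 × 1288 = 966 kN.

966 kN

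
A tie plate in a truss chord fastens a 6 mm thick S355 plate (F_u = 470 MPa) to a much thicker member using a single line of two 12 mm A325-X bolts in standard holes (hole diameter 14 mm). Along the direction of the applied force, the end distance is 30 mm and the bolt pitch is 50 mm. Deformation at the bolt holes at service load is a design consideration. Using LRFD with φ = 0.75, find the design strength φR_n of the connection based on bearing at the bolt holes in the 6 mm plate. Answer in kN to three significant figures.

Per bolt r_n = 1.2 l_c t F_u ≤ 2.4 d t F_u; upper limit = 2.4 × 12 × 6 × 470 / 1000 = 81.22 kN.
Edge bolt: l_c = 30 − 14/2 = 23 mm → 1.2 × 23 × 6 × 470 / 1000 = 77.83 → r_n = 77.83 kN.
Interior bolts: l_c = 50 − 14 = 36 mm → 1.2 × 36 × 6 × 470 / 1000 = 121.8 → r_n = 81.22 kN.
R_n = 1 × 77.83 + 1 × 81.22 = 159 kN.
Design strength φR_n = 0.75 × 159 = 119 kN.

119 kN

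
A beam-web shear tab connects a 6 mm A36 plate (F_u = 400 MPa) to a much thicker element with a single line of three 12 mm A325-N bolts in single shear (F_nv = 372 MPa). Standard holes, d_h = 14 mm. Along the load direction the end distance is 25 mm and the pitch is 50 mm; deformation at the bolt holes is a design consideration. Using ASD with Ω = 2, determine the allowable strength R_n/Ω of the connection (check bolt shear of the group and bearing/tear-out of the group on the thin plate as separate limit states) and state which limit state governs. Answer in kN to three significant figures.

Bolt shear: A_b = π·12²/4 = 113.1 mm²; R_n = 372 × 113.1 × 3 × 1 / 1000 = 126.2 kN → 126.2 / 2 = 63.1 kN.
Bearing (1.2 l_c t F_u ≤ 2.4 d t F_u): upper limit = 2.4·12·6·400 / 1000 = 69.12 kN.
  Edge l_c = 25 − 14/2 = 18 → r_n = 51.84 kN; interior l_c = 50 − 14 = 36 → r_n = 69.12 kN.
  R_n,bearing = 1·51.84 + 2·69.12 = 190.1 kN → 190.1 / 2 = 95 kN.
Bolt shear governs: 63.1 kN.

63.1 kN (bolt shear governs)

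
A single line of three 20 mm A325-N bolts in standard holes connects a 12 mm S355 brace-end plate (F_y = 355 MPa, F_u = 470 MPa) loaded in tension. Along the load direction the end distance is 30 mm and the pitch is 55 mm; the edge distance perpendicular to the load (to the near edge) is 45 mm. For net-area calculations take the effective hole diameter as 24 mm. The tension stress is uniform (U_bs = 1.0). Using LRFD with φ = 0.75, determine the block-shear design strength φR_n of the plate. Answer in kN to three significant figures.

343 kN

Shear plane L_v = 30 + 2·55 = 140 mm; A_gv = 140 × 12 = 1680 mm².
A_nv = (140 − 2.5·24) × 12 = 960 mm².
A_nt = (45 − 0.5·24) × 12 = 396 mm².
0.6 F_u A_nv = 270.7 kN; 0.6 F_y A_gv = 357.8 kN → shear rupture governs the shear term.
R_n = 270.7 + 1.0 × 470 × 396 / 1000 = 456.8 kN.
Design strength φR_n = 0.75 × 456.8 = 343 kN.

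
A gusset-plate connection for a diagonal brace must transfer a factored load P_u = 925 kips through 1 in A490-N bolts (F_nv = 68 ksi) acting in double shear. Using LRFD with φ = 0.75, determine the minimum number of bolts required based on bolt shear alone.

12 bolts

A_b = π·1²/4 = 0.7854 in².
Per-bolt design strength φR_n = 0.75 × 68 × 0.7854 × 2 = 80.11 kips.
n ≥ 925 / 80.11 = 11.55 → use 12 bolts.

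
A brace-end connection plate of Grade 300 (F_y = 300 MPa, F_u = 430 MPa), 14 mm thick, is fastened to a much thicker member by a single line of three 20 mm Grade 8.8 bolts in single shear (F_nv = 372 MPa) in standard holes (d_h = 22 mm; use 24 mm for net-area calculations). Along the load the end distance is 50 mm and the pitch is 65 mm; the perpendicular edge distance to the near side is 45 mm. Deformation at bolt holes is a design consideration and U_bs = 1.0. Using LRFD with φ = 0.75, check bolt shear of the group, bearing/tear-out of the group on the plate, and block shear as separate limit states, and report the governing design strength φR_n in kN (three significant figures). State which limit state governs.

Bolt shear: A_b = π·20²/4 = 314.2 mm²; R_n = 372 × 314.2 × 3 × 1 / 1000 = 350.6 kN → 0.75 × 350.6 = 263 kN.
Bearing: edge l_c = 39, r_n = 281.7 kN; interior l_c = 43, r_n = 289 kN; R_n = 281.7 + 2·289 = 859.7 kN → 645 kN.
Block shear: A_gv = 2520, A_nv = 1680, A_nt = 462 mm²; R_n = min(0.6F_uA_nv, 0.6F_yA_gv) + U_bs·F_u·A_nt = 632.1 kN → 474 kN.
Bolt shear governs: 263 kN.

263 kN (bolt shear governs)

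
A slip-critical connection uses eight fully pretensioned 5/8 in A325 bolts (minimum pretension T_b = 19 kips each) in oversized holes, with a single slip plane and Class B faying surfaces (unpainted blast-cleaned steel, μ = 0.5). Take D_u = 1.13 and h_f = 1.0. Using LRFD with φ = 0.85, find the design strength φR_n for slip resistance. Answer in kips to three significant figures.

R_n = μ · D_u · h_f · T_b · n_s · n_b = 0.5 × 1.13 × 1.0 × 19 × 1 × 8 = 85.88 kips.
Design strength φR_n = 0.85 × 85.88 = 73 kips.

73 kips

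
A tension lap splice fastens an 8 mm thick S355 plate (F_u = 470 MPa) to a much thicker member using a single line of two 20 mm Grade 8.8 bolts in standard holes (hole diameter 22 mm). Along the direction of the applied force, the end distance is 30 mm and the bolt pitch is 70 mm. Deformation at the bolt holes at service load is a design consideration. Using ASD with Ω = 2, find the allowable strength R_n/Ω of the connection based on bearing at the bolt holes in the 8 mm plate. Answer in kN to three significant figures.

Per bolt r_n = 1.2 l_c t F_u ≤ 2.4 d t F_u; upper limit = 2.4 × 20 × 8 × 470 / 1000 = 180.5 kN.
Edge bolt: l_c = 30 − 22/2 = 19 mm → 1.2 × 19 × 8 × 470 / 1000 = 85.73 → r_n = 85.73 kN.
Interior bolts: l_c = 70 − 22 = 48 mm → 1.2 × 48 × 8 × 470 / 1000 = 216.6 → r_n = 180.5 kN.
R_n = 1 × 85.73 + 1 × 180.5 = 266.2 kN.
Allowable strength R_n/Ω = 266.2 / 2 = 133 kN.

133 kN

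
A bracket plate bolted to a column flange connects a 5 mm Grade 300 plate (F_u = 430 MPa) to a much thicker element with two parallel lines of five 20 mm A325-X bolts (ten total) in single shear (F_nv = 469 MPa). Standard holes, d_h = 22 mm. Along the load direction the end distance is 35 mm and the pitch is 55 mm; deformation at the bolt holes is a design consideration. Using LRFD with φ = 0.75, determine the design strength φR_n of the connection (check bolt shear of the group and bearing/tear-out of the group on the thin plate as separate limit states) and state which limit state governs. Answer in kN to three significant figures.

604 kN (bearing governs)

Bolt shear: A_b = π·20²/4 = 314.2 mm²; R_n = 469 × 314.2 × 10 × 1 / 1000 = 1473 kN → 0.75 × 1473 = 1110 kN.
Bearing (1.2 l_c t F_u ≤ 2.4 d t F_u): upper limit = 2.4·20·5·430 / 1000 = 103.2 kN.
  Edge l_c = 35 − 22/2 = 24 → r_n = 61.92 kN; interior l_c = 55 − 22 = 33 → r_n = 85.14 kN.
  R_n,bearing = 2·61.92 + 8·85.14 = 805 kN → 0.75 × 805 = 604 kN.
Bearing governs: 604 kN.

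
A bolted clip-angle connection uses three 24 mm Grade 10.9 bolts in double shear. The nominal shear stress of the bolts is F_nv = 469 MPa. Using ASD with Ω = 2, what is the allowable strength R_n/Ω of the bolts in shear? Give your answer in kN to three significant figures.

A_b = π × 24² / 4 = 452.4 mm².
R_n = F_nv · A_b · n · n_s = 469 × 452.4 × 3 × 2 / 1000 = 1273 kN.
Allowable strength R_n/Ω = 1273 / 2 = 637 kN.

637 kN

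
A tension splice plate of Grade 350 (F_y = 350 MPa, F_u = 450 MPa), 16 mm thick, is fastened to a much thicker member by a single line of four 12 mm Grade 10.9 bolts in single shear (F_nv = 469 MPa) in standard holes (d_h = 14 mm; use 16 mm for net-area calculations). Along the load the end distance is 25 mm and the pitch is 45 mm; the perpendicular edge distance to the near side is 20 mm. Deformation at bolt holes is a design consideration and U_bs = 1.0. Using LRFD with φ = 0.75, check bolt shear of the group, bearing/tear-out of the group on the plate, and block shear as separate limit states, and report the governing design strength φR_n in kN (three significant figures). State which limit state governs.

159 kN (bolt shear governs)

Bolt shear: A_b = π·12²/4 = 113.1 mm²; R_n = 469 × 113.1 × 4 × 1 / 1000 = 212.2 kN → 0.75 × 212.2 = 159 kN.
Bearing: edge l_c = 18, r_n = 155.5 kN; interior l_c = 31, r_n = 207.4 kN; R_n = 155.5 + 3·207.4 = 777.6 kN → 583 kN.
Block shear: A_gv = 2560, A_nv = 1664, A_nt = 192 mm²; R_n = min(0.6F_uA_nv, 0.6F_yA_gv) + U_bs·F_u·A_nt = 535.7 kN → 402 kN.
Bolt shear governs: 159 kN.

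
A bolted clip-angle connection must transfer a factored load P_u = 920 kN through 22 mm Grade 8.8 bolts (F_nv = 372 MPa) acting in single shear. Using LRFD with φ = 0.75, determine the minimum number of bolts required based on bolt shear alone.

A_b = π·22²/4 = 380.1 mm².
Per-bolt design strength φR_n = 0.75 × 372 × 380.1 × 1 / 1000 = 106.1 kN.
n ≥ 920 / 106.1 = 8.675 → use 9 bolts.

9 bolts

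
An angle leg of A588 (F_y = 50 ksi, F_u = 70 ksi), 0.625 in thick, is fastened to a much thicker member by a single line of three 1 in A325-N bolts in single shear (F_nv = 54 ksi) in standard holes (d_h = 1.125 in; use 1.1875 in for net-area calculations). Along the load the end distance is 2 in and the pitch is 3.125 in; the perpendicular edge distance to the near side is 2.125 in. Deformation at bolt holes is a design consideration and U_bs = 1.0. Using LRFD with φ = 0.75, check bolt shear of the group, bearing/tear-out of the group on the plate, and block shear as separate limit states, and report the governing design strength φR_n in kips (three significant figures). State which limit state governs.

Bolt shear: A_b = π·1²/4 = 0.7854 in²; R_n = 54 × 0.7854 × 3 × 1 = 127.2 kips → 0.75 × 127.2 = 95.4 kips.
Bearing: edge l_c = 1.438, r_n = 75.47 kips; interior l_c = 2, r_n = 105 kips; R_n = 75.47 + 2·105 = 285.5 kips → 214 kips.
Block shear: A_gv = 5.156, A_nv = 3.301, A_nt = 0.957 in²; R_n = min(0.6F_uA_nv, 0.6F_yA_gv) + U_bs·F_u·A_nt = 205.6 kips → 154 kips.
Bolt shear governs: 95.4 kips.

95.4 kips (bolt shear governs)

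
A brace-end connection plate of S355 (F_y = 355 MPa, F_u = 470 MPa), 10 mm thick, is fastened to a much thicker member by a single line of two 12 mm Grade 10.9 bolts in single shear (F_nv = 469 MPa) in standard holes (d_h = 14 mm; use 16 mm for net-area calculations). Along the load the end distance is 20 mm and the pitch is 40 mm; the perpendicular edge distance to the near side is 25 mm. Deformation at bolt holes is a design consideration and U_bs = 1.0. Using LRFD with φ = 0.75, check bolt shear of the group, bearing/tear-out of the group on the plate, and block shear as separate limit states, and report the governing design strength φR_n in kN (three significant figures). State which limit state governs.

Bolt shear: A_b = π·12²/4 = 113.1 mm²; R_n = 469 × 113.1 × 2 × 1 / 1000 = 106.1 kN → 0.75 × 106.1 = 79.6 kN.
Bearing: edge l_c = 13, r_n = 73.32 kN; interior l_c = 26, r_n = 135.4 kN; R_n = 73.32 + 1·135.4 = 208.7 kN → 157 kN.
Block shear: A_gv = 600, A_nv = 360, A_nt = 170 mm²; R_n = min(0.6F_uA_nv, 0.6F_yA_gv) + U_bs·F_u·A_nt = 181.4 kN → 136 kN.
Bolt shear governs: 79.6 kN.

79.6 kN (bolt shear governs)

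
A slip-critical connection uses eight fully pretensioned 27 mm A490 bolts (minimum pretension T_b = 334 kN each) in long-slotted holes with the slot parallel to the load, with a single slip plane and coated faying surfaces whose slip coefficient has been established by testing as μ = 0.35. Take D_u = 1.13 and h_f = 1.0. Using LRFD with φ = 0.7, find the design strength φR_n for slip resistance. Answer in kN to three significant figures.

740 kN

R_n = μ · D_u · h_f · T_b · n_s · n_b = 0.35 × 1.13 × 1.0 × 334 × 1 × 8 = 1057 kN.
Design strength φR_n = 0.7 × 1057 = 740 kN.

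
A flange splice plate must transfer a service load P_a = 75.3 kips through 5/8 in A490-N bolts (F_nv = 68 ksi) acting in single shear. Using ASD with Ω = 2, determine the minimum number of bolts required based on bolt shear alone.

8 bolts

A_b = π·0.625²/4 = 0.3068 in².
Per-bolt allowable strength R_n/Ω = 68 × 0.3068 × 1 / 2 = 10.43 kips.
n ≥ 75.3 / 10.43 = 7.219 → use 8 bolts.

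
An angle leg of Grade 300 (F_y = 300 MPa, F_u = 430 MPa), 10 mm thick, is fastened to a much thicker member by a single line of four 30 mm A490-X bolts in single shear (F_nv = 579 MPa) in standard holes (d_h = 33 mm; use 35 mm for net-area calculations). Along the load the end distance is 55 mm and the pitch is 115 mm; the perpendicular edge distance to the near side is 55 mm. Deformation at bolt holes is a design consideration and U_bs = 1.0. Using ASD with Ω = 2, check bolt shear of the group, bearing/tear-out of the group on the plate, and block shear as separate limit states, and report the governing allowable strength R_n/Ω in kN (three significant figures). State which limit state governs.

439 kN (block shear governs)

Bolt shear: A_b = π·30²/4 = 706.9 mm²; R_n = 579 × 706.9 × 4 × 1 / 1000 = 1637 kN → 1637 / 2 = 819 kN.
Bearing: edge l_c = 38.5, r_n = 198.7 kN; interior l_c = 82, r_n = 309.6 kN; R_n = 198.7 + 3·309.6 = 1127 kN → 564 kN.
Block shear: A_gv = 4000, A_nv = 2775, A_nt = 375 mm²; R_n = min(0.6F_uA_nv, 0.6F_yA_gv) + U_bs·F_u·A_nt = 877.2 kN → 439 kN.
Block shear governs: 439 kN.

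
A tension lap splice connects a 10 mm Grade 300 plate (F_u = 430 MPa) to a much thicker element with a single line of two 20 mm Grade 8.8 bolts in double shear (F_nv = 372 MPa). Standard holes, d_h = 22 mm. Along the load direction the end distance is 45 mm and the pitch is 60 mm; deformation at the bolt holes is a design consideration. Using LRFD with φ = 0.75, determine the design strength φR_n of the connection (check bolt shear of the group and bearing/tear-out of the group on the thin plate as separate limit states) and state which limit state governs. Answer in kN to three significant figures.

Bolt shear: A_b = π·20²/4 = 314.2 mm²; R_n = 372 × 314.2 × 2 × 2 / 1000 = 467.5 kN → 0.75 × 467.5 = 351 kN.
Bearing (1.2 l_c t F_u ≤ 2.4 d t F_u): upper limit = 2.4·20·10·430 / 1000 = 206.4 kN.
  Edge l_c = 45 − 22/2 = 34 → r_n = 175.4 kN; interior l_c = 60 − 22 = 38 → r_n = 196.1 kN.
  R_n,bearing = 1·175.4 + 1·196.1 = 371.5 kN → 0.75 × 371.5 = 279 kN.
Bearing governs: 279 kN.

279 kN (bearing governs)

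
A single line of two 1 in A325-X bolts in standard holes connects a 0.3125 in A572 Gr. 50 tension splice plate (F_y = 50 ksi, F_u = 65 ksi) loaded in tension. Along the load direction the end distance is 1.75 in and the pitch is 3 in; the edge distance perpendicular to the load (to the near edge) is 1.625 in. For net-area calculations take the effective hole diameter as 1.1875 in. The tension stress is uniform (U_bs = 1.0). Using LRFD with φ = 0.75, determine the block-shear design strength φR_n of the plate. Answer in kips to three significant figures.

42.8 kips

Shear plane L_v = 1.75 + 1·3 = 4.75 in; A_gv = 4.75 × 0.3125 = 1.484 in².
A_nv = (4.75 − 1.5·1.1875) × 0.3125 = 0.9277 in².
A_nt = (1.625 − 0.5·1.1875) × 0.3125 = 0.3223 in².
0.6 F_u A_nv = 36.18 kips; 0.6 F_y A_gv = 44.53 kips → shear rupture governs the shear term.
R_n = 36.18 + 1.0 × 65 × 0.3223 = 57.13 kips.
Design strength φR_n = 0.75 × 57.13 = 42.8 kips.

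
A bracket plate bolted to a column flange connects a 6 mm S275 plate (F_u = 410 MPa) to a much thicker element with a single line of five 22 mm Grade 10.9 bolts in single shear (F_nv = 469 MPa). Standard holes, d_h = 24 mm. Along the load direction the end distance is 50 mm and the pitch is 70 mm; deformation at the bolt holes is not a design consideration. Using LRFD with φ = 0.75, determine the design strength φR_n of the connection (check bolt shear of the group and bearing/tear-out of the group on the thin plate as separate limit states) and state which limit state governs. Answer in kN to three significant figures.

Bolt shear: A_b = π·22²/4 = 380.1 mm²; R_n = 469 × 380.1 × 5 × 1 / 1000 = 891.4 kN → 0.75 × 891.4 = 669 kN.
Bearing (1.5 l_c t F_u ≤ 3.0 d t F_u): upper limit = 3.0·22·6·410 / 1000 = 162.4 kN.
  Edge l_c = 50 − 24/2 = 38 → r_n = 140.2 kN; interior l_c = 70 − 24 = 46 → r_n = 162.4 kN.
  R_n,bearing = 1·140.2 + 4·162.4 = 789.7 kN → 0.75 × 789.7 = 592 kN.
Bearing governs: 592 kN.

592 kN (bearing governs)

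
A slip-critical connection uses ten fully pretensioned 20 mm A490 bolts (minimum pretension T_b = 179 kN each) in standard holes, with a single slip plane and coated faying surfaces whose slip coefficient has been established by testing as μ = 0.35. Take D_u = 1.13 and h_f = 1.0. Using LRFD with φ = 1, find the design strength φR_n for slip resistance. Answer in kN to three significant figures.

708 kN

R_n = μ · D_u · h_f · T_b · n_s · n_b = 0.35 × 1.13 × 1.0 × 179 × 1 × 10 = 707.9 kN.
Design strength φR_n = 1 × 707.9 = 708 kN.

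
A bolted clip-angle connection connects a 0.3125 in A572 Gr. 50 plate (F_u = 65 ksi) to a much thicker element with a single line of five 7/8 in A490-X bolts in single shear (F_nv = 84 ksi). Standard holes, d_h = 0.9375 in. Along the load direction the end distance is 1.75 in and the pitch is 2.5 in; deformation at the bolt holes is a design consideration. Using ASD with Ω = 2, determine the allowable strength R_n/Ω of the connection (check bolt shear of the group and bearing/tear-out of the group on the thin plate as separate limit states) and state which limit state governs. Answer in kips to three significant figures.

Bolt shear: A_b = π·0.875²/4 = 0.6013 in²; R_n = 84 × 0.6013 × 5 × 1 = 252.6 kips → 252.6 / 2 = 126 kips.
Bearing (1.2 l_c t F_u ≤ 2.4 d t F_u): upper limit = 2.4·0.875·0.3125·65 = 42.66 kips.
  Edge l_c = 1.75 − 0.9375/2 = 1.281 → r_n = 31.23 kips; interior l_c = 2.5 − 0.9375 = 1.562 → r_n = 38.09 kips.
  R_n,bearing = 1·31.23 + 4·38.09 = 183.6 kips → 183.6 / 2 = 91.8 kips.
Bearing governs: 91.8 kips.

91.8 kips (bearing governs)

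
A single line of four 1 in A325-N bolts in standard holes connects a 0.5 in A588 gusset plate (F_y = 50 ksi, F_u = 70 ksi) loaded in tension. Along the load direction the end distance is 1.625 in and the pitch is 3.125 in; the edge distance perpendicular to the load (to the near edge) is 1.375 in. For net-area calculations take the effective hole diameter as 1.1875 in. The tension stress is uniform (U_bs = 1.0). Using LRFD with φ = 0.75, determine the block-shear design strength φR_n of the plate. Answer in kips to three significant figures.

128 kips

Shear plane L_v = 1.625 + 3·3.125 = 11 in; A_gv = 11 × 0.5 = 5.5 in².
A_nv = (11 − 3.5·1.1875) × 0.5 = 3.422 in².
A_nt = (1.375 − 0.5·1.1875) × 0.5 = 0.3906 in².
0.6 F_u A_nv = 143.7 kips; 0.6 F_y A_gv = 165 kips → shear rupture governs the shear term.
R_n = 143.7 + 1.0 × 70 × 0.3906 = 171.1 kips.
Design strength φR_n = 0.75 × 171.1 = 128 kips.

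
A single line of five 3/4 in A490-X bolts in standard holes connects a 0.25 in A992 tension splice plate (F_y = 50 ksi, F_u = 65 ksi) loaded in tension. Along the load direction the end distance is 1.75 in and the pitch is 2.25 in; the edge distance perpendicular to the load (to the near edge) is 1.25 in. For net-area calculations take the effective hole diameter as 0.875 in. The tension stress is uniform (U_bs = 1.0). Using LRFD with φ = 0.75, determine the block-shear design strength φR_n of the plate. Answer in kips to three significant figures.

Shear plane L_v = 1.75 + 4·2.25 = 10.75 in; A_gv = 10.75 × 0.25 = 2.688 in².
A_nv = (10.75 − 4.5·0.875) × 0.25 = 1.703 in².
A_nt = (1.25 − 0.5·0.875) × 0.25 = 0.2031 in².
0.6 F_u A_nv = 66.42 kips; 0.6 F_y A_gv = 80.62 kips → shear rupture governs the shear term.
R_n = 66.42 + 1.0 × 65 × 0.2031 = 79.62 kips.
Design strength φR_n = 0.75 × 79.62 = 59.7 kips.

59.7 kips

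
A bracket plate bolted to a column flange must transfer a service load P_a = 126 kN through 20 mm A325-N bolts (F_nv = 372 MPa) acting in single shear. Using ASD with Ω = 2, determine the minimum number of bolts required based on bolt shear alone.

3 bolts

A_b = π·20²/4 = 314.2 mm².
Per-bolt allowable strength R_n/Ω = 372 × 314.2 × 1 / 1000 / 2 = 58.43 kN.
n ≥ 126 / 58.43 = 2.156 → use 3 bolts.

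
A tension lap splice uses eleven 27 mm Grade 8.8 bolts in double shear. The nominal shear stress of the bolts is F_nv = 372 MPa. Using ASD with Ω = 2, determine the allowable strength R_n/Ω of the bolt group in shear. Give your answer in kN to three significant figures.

2340 kN

A_b = π × 27² / 4 = 572.6 mm².
R_n = F_nv · A_b · n · n_s = 372 × 572.6 × 11 × 2 / 1000 = 4686 kN.
Allowable strength R_n/Ω = 4686 / 2 = 2340 kN.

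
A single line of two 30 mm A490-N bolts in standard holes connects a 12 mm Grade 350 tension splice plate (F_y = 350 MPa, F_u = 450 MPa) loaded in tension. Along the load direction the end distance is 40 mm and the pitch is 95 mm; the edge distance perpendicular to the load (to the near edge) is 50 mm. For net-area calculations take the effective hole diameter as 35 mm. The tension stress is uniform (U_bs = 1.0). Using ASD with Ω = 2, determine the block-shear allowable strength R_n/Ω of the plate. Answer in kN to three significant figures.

Shear plane L_v = 40 + 1·95 = 135 mm; A_gv = 135 × 12 = 1620 mm².
A_nv = (135 − 1.5·35) × 12 = 990 mm².
A_nt = (50 − 0.5·35) × 12 = 390 mm².
0.6 F_u A_nv = 267.3 kN; 0.6 F_y A_gv = 340.2 kN → shear rupture governs the shear term.
R_n = 267.3 + 1.0 × 450 × 390 / 1000 = 442.8 kN.
Allowable strength R_n/Ω = 442.8 / 2 = 221 kN.

221 kN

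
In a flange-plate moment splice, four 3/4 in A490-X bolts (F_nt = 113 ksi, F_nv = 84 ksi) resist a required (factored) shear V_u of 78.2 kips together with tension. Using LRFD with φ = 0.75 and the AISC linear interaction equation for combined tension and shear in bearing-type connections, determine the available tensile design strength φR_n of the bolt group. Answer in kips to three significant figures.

A_b = π·0.75²/4 = 0.4418 in²; f_rv = 78.2 / (4 × 0.4418) = 44.25 ksi.
F'_nt = 1.3 F_nt − (F_nt / φF_nv) f_rv = 1.3·113 − (113/(0.75·84))·44.25 = 67.53 ksi, capped at F_nt → F'_nt = 67.53 ksi.
R_n = F'_nt · A_b · n = 67.53 × 0.4418 × 4 = 119.3 kips.
Design strength φR_n = 0.75 × 119.3 = 89.5 kips.

89.5 kips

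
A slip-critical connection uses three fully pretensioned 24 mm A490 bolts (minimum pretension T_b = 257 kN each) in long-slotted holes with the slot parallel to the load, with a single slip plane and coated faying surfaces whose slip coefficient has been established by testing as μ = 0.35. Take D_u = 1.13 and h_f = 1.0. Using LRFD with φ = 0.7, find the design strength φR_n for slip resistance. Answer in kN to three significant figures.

R_n = μ · D_u · h_f · T_b · n_s · n_b = 0.35 × 1.13 × 1.0 × 257 × 1 × 3 = 304.9 kN.
Design strength φR_n = 0.7 × 304.9 = 213 kN.

213 kN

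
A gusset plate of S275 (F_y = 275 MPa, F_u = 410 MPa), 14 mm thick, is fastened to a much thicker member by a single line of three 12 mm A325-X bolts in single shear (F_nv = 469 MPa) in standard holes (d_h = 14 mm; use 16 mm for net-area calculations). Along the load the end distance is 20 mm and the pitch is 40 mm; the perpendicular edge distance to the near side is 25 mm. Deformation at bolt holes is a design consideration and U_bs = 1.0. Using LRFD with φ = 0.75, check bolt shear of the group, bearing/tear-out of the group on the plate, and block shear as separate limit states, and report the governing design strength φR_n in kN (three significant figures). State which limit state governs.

Bolt shear: A_b = π·12²/4 = 113.1 mm²; R_n = 469 × 113.1 × 3 × 1 / 1000 = 159.1 kN → 0.75 × 159.1 = 119 kN.
Bearing: edge l_c = 13, r_n = 89.54 kN; interior l_c = 26, r_n = 165.3 kN; R_n = 89.54 + 2·165.3 = 420.2 kN → 315 kN.
Block shear: A_gv = 1400, A_nv = 840, A_nt = 238 mm²; R_n = min(0.6F_uA_nv, 0.6F_yA_gv) + U_bs·F_u·A_nt = 304.2 kN → 228 kN.
Bolt shear governs: 119 kN.

119 kN (bolt shear governs)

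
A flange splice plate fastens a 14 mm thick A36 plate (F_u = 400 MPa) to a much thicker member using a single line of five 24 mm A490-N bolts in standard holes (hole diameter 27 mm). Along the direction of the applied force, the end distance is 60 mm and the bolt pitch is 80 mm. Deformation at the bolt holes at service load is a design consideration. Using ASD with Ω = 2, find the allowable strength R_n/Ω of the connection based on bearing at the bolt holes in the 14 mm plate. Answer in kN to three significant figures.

Per bolt r_n = 1.2 l_c t F_u ≤ 2.4 d t F_u; upper limit = 2.4 × 24 × 14 × 400 / 1000 = 322.6 kN.
Edge bolt: l_c = 60 − 27/2 = 46.5 mm → 1.2 × 46.5 × 14 × 400 / 1000 = 312.5 → r_n = 312.5 kN.
Interior bolts: l_c = 80 − 27 = 53 mm → 1.2 × 53 × 14 × 400 / 1000 = 356.2 → r_n = 322.6 kN.
R_n = 1 × 312.5 + 4 × 322.6 = 1603 kN.
Allowable strength R_n/Ω = 1603 / 2 = 801 kN.

801 kN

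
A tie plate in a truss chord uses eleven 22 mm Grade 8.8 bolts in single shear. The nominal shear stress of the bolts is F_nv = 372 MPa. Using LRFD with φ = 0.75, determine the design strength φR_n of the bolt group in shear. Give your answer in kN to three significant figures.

1170 kN

A_b = π × 22² / 4 = 380.1 mm².
R_n = F_nv · A_b · n · n_s = 372 × 380.1 × 11 × 1 / 1000 = 1556 kN.
Design strength φR_n = 0.75 × 1556 = 1170 kN.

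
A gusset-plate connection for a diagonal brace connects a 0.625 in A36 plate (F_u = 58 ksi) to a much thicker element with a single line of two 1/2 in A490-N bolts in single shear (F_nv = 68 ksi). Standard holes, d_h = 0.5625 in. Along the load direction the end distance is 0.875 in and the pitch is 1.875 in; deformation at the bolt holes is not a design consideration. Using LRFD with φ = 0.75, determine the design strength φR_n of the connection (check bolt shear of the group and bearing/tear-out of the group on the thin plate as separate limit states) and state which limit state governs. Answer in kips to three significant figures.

Bolt shear: A_b = π·0.5²/4 = 0.1963 in²; R_n = 68 × 0.1963 × 2 × 1 = 26.7 kips → 0.75 × 26.7 = 20 kips.
Bearing (1.5 l_c t F_u ≤ 3.0 d t F_u): upper limit = 3.0·0.5·0.625·58 = 54.38 kips.
  Edge l_c = 0.875 − 0.5625/2 = 0.5938 → r_n = 32.29 kips; interior l_c = 1.875 − 0.5625 = 1.312 → r_n = 54.38 kips.
  R_n,bearing = 1·32.29 + 1·54.38 = 86.66 kips → 0.75 × 86.66 = 65 kips.
Bolt shear governs: 20 kips.

20 kips (bolt shear governs)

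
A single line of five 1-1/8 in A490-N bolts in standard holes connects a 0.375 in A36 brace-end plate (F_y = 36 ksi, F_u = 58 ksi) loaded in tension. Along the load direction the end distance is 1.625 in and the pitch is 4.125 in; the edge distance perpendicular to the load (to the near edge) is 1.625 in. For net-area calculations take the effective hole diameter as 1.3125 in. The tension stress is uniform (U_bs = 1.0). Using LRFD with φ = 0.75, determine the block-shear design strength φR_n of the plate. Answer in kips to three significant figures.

Shear plane L_v = 1.625 + 4·4.125 = 18.12 in; A_gv = 18.12 × 0.375 = 6.797 in².
A_nv = (18.12 − 4.5·1.3125) × 0.375 = 4.582 in².
A_nt = (1.625 − 0.5·1.3125) × 0.375 = 0.3633 in².
0.6 F_u A_nv = 159.5 kips; 0.6 F_y A_gv = 146.8 kips → shear yielding governs the shear term.
R_n = 146.8 + 1.0 × 58 × 0.3633 = 167.9 kips.
Design strength φR_n = 0.75 × 167.9 = 126 kips.

126 kips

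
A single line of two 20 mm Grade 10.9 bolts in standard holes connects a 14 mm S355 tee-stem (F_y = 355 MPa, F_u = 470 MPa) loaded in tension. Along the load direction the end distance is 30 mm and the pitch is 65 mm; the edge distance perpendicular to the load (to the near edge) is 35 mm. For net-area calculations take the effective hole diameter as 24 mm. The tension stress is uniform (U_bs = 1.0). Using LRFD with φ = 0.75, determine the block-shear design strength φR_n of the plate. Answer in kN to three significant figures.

288 kN

Shear plane L_v = 30 + 1·65 = 95 mm; A_gv = 95 × 14 = 1330 mm².
A_nv = (95 − 1.5·24) × 14 = 826 mm².
A_nt = (35 − 0.5·24) × 14 = 322 mm².
0.6 F_u A_nv = 232.9 kN; 0.6 F_y A_gv = 283.3 kN → shear rupture governs the shear term.
R_n = 232.9 + 1.0 × 470 × 322 / 1000 = 384.3 kN.
Design strength φR_n = 0.75 × 384.3 = 288 kN.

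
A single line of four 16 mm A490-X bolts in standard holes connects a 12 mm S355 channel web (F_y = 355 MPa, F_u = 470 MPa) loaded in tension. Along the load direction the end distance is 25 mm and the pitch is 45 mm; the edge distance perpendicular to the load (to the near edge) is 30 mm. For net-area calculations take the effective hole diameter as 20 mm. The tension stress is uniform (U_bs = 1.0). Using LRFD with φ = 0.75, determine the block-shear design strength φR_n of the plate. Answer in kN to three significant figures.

313 kN

Shear plane L_v = 25 + 3·45 = 160 mm; A_gv = 160 × 12 = 1920 mm².
A_nv = (160 − 3.5·20) × 12 = 1080 mm².
A_nt = (30 − 0.5·20) × 12 = 240 mm².
0.6 F_u A_nv = 304.6 kN; 0.6 F_y A_gv = 409 kN → shear rupture governs the shear term.
R_n = 304.6 + 1.0 × 470 × 240 / 1000 = 417.4 kN.
Design strength φR_n = 0.75 × 417.4 = 313 kN.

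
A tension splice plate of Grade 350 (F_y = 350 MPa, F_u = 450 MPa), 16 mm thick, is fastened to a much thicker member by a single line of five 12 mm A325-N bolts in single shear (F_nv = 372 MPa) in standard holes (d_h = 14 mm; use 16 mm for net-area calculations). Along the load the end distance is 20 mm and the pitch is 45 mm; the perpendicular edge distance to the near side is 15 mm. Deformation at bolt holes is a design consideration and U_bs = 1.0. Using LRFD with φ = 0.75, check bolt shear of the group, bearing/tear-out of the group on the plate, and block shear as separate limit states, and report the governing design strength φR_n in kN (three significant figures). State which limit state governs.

Bolt shear: A_b = π·12²/4 = 113.1 mm²; R_n = 372 × 113.1 × 5 × 1 / 1000 = 210.4 kN → 0.75 × 210.4 = 158 kN.
Bearing: edge l_c = 13, r_n = 112.3 kN; interior l_c = 31, r_n = 207.4 kN; R_n = 112.3 + 4·207.4 = 941.8 kN → 706 kN.
Block shear: A_gv = 3200, A_nv = 2048, A_nt = 112 mm²; R_n = min(0.6F_uA_nv, 0.6F_yA_gv) + U_bs·F_u·A_nt = 603.4 kN → 453 kN.
Bolt shear governs: 158 kN.

158 kN (bolt shear governs)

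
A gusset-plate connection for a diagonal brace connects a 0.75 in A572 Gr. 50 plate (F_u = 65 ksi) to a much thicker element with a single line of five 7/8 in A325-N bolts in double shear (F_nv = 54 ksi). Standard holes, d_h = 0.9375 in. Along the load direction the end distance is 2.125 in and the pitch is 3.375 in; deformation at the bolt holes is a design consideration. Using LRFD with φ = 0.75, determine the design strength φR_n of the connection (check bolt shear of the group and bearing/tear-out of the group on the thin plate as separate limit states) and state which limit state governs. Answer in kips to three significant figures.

244 kips (bolt shear governs)

Bolt shear: A_b = π·0.875²/4 = 0.6013 in²; R_n = 54 × 0.6013 × 5 × 2 = 324.7 kips → 0.75 × 324.7 = 244 kips.
Bearing (1.2 l_c t F_u ≤ 2.4 d t F_u): upper limit = 2.4·0.875·0.75·65 = 102.4 kips.
  Edge l_c = 2.125 − 0.9375/2 = 1.656 → r_n = 96.89 kips; interior l_c = 3.375 − 0.9375 = 2.438 → r_n = 102.4 kips.
  R_n,bearing = 1·96.89 + 4·102.4 = 506.4 kips → 0.75 × 506.4 = 380 kips.
Bolt shear governs: 244 kips.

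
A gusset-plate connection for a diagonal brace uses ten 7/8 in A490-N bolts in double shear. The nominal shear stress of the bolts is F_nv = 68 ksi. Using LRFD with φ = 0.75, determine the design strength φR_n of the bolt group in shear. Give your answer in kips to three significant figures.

A_b = π × 0.875² / 4 = 0.6013 in².
R_n = F_nv · A_b · n · n_s = 68 × 0.6013 × 10 × 2 = 817.8 kips.
Design strength φR_n = 0.75 × 817.8 = 613 kips.

613 kips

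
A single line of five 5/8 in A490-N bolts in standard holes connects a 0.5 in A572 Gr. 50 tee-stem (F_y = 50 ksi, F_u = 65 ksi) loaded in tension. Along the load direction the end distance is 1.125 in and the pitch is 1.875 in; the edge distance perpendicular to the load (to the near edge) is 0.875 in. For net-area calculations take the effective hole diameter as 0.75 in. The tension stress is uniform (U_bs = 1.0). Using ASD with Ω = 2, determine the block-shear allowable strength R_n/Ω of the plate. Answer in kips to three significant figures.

Shear plane L_v = 1.125 + 4·1.875 = 8.625 in; A_gv = 8.625 × 0.5 = 4.312 in².
A_nv = (8.625 − 4.5·0.75) × 0.5 = 2.625 in².
A_nt = (0.875 − 0.5·0.75) × 0.5 = 0.25 in².
0.6 F_u A_nv = 102.4 kips; 0.6 F_y A_gv = 129.4 kips → shear rupture governs the shear term.
R_n = 102.4 + 1.0 × 65 × 0.25 = 118.6 kips.
Allowable strength R_n/Ω = 118.6 / 2 = 59.3 kips.

59.3 kips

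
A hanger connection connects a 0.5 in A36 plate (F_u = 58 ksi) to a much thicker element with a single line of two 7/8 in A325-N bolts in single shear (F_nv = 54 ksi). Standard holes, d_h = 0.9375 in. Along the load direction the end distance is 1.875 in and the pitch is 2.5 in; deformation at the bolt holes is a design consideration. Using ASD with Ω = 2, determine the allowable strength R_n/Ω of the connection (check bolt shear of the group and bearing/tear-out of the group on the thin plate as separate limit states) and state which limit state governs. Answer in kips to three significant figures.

32.5 kips (bolt shear governs)

Bolt shear: A_b = π·0.875²/4 = 0.6013 in²; R_n = 54 × 0.6013 × 2 × 1 = 64.94 kips → 64.94 / 2 = 32.5 kips.
Bearing (1.2 l_c t F_u ≤ 2.4 d t F_u): upper limit = 2.4·0.875·0.5·58 = 60.9 kips.
  Edge l_c = 1.875 − 0.9375/2 = 1.406 → r_n = 48.94 kips; interior l_c = 2.5 − 0.9375 = 1.562 → r_n = 54.38 kips.
  R_n,bearing = 1·48.94 + 1·54.38 = 103.3 kips → 103.3 / 2 = 51.7 kips.
Bolt shear governs: 32.5 kips.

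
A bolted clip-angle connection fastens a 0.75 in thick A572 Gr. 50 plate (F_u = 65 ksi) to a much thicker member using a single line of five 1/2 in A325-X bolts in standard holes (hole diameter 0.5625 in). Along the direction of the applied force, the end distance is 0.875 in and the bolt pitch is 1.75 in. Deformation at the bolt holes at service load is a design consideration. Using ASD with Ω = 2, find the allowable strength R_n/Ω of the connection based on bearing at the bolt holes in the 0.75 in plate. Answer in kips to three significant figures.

134 kips

Per bolt r_n = 1.2 l_c t F_u ≤ 2.4 d t F_u; upper limit = 2.4 × 0.5 × 0.75 × 65 = 58.5 kips.
Edge bolt: l_c = 0.875 − 0.5625/2 = 0.5938 in → 1.2 × 0.5938 × 0.75 × 65 = 34.73 → r_n = 34.73 kips.
Interior bolts: l_c = 1.75 − 0.5625 = 1.188 in → 1.2 × 1.188 × 0.75 × 65 = 69.47 → r_n = 58.5 kips.
R_n = 1 × 34.73 + 4 × 58.5 = 268.7 kips.
Allowable strength R_n/Ω = 268.7 / 2 = 134 kips.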